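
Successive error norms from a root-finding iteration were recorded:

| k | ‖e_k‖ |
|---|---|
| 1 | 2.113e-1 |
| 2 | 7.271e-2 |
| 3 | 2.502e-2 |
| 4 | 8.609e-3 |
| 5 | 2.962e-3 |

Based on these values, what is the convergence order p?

1

Consecutive ratios: ‖e_5‖/‖e_4‖ = 2.962e-3/8.609e-3 = 0.344059, ‖e_4‖/‖e_3‖ = 8.609e-3/2.502e-2 = 0.344085.
p ≈ ln(0.344059)/ln(0.344085) = -1.0669/-1.0669 ≈ 1.00.
So the convergence is linear (order 1).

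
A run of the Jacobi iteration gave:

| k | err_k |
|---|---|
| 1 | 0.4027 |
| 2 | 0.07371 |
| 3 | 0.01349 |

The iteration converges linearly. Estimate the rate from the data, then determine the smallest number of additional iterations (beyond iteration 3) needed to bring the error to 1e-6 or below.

6

Rate ρ ≈ err_3/err_2 = 0.01349/0.07371 = 0.1830.
After j more steps, err_{3+j} ≈ 0.01349·ρ^j; need ρ^j ≤ 1e-6/0.01349 = 7.4129e-05.
j ≥ ln(7.4129e-05)/ln(0.1830) = -9.5097/-1.69827 = 5.600.
So 6 more iterations are needed.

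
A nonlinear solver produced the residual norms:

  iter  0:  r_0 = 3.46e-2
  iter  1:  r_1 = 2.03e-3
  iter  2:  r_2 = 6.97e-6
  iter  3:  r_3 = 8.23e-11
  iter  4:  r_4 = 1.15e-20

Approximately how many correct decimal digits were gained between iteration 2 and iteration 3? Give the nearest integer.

Digits gained ≈ log₁₀(r_2/r_3) = log₁₀(6.97e-6/8.23e-11) = log₁₀(84690.2) ≈ 4.928.

5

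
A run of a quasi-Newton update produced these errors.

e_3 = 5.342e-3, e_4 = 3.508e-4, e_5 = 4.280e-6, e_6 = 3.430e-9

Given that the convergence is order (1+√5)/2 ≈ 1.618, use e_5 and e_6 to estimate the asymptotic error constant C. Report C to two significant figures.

1.7

C ≈ e_6 / e_5^1.618
  = 3.430e-9 / (4.280e-6)^1.618
  = 3.430e-9 / 2.05909e-09 ≈ 1.6658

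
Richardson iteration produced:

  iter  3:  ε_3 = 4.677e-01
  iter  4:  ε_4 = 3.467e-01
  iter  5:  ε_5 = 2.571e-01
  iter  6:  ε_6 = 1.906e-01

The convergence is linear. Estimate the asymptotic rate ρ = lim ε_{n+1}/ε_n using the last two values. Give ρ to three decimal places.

ρ ≈ ε_6/ε_5 = 1.906e-01/2.571e-01 = 0.74135

0.741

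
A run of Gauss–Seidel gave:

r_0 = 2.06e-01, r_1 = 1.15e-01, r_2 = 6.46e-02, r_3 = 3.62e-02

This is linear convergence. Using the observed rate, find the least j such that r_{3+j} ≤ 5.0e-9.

Rate ρ ≈ r_3/r_2 = 3.62e-02/6.46e-02 = 0.5604.
After j more steps, r_{3+j} ≈ 3.62e-02·ρ^j; need ρ^j ≤ 5.0e-9/3.62e-02 = 1.38122e-07.
j ≥ ln(1.38122e-07)/ln(0.5604) = -15.7951/-0.57910 = 27.275.
So 28 more iterations are needed.

28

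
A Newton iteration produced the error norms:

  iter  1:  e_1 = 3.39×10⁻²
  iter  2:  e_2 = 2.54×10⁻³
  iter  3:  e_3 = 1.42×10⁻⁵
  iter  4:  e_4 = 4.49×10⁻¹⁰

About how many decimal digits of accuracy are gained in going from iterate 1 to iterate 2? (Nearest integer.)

1

Digits gained ≈ log₁₀(e_1/e_2) = log₁₀(3.39×10⁻²/2.54×10⁻³) = log₁₀(13.3465) ≈ 1.125.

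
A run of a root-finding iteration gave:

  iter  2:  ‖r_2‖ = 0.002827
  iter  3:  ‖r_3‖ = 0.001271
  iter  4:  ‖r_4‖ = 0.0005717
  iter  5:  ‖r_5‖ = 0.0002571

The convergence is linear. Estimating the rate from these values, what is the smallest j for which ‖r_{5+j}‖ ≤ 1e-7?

Rate ρ ≈ ‖r_5‖/‖r_4‖ = 0.0002571/0.0005717 = 0.4497.
After j more steps, ‖r_{5+j}‖ ≈ 0.0002571·ρ^j; need ρ^j ≤ 1e-7/0.0002571 = 0.000388954.
j ≥ ln(0.000388954)/ln(0.4497) = -7.8520/-0.79917 = 9.825.
So 10 more iterations are needed.

10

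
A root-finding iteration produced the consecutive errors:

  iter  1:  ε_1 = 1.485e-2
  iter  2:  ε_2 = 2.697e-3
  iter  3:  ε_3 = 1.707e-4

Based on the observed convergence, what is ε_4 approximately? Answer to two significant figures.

First estimate the order: p ≈ ln(ε_3/ε_2) / ln(ε_2/ε_1) = ln(1.707e-4/2.697e-3)/ln(2.697e-3/1.485e-2) = ln(0.0632925)/ln(0.181616) ≈ 1.6179.
Then ε_4 ≈ ε_3·(ε_3/ε_2)^p = 1.707e-4·(0.0632925)^1.6179 = 1.707e-4·0.0115003 ≈ 1.963e-06.

2.0e-6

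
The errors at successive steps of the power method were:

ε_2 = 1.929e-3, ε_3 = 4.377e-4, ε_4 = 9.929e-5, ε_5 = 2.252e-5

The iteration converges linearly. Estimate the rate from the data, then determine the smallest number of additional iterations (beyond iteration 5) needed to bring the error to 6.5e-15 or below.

15

Rate ρ ≈ ε_5/ε_4 = 2.252e-5/9.929e-5 = 0.2268.
After j more steps, ε_{5+j} ≈ 2.252e-5·ρ^j; need ρ^j ≤ 6.5e-15/2.252e-5 = 2.88632e-10.
j ≥ ln(2.88632e-10)/ln(0.2268) = -21.9659/-1.48369 = 14.805.
So 15 more iterations are needed.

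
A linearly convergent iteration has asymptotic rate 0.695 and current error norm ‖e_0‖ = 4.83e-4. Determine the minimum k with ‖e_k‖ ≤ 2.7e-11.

After k steps, ‖e_k‖ ≈ 4.83e-4·0.695^k.
Need 0.695^k ≤ 2.7e-11/4.83e-4 = 5.59006e-08.
k ≥ ln(5.59006e-08)/ln(0.695) = -16.6997/-0.36384 = 45.898.
Smallest integer k = 46.

46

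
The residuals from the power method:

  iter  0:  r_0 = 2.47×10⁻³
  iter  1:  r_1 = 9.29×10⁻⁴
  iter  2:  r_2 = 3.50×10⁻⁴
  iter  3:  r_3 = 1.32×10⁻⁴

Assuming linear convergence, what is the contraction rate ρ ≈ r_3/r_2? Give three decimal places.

0.377

ρ ≈ r_3/r_2 = 1.32×10⁻⁴/3.50×10⁻⁴ = 0.37714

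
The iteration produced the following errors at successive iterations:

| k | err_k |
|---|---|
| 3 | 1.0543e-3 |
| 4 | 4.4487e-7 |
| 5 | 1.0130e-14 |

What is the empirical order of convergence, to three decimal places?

2.265

p ≈ ln(err_5/err_4) / ln(err_4/err_3)
  = ln(1.0130e-14/4.4487e-7) / ln(4.4487e-7/1.0543e-3)
  = ln(2.27707e-08) / ln(0.000421958)
  = -17.597791 / -7.770605 ≈ 2.264662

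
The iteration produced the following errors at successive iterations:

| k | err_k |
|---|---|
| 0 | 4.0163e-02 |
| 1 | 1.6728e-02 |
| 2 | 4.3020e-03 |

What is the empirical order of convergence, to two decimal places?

p ≈ ln(err_2/err_1) / ln(err_1/err_0)
  = ln(4.3020e-03/1.6728e-02) / ln(1.6728e-02/4.0163e-02)
  = ln(0.257174) / ln(0.416503)
  = -1.35800 / -0.87586 ≈ 1.55048

1.55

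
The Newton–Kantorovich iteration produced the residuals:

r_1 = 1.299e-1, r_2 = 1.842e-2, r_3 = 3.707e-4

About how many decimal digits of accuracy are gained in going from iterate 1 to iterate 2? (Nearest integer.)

1

Digits gained ≈ log₁₀(r_1/r_2) = log₁₀(1.299e-1/1.842e-2) = log₁₀(7.05212) ≈ 0.848.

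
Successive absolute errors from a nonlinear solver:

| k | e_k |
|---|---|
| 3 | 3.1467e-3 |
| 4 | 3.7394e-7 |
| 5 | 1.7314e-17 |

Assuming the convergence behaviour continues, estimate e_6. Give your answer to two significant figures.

1.1e-44

First estimate the order: p ≈ ln(e_5/e_4) / ln(e_4/e_3) = ln(1.7314e-17/3.7394e-7)/ln(3.7394e-7/3.1467e-3) = ln(4.63015e-11)/ln(0.000118836) ≈ 2.6329.
Then e_6 ≈ e_5·(e_5/e_4)^p = 1.7314e-17·(4.63015e-11)^2.6329 = 1.7314e-17·6.1737e-28 ≈ 1.069e-44.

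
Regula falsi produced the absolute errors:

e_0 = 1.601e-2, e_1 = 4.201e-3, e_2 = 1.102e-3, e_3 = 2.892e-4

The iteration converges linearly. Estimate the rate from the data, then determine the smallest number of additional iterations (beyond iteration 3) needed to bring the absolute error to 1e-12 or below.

15

Rate ρ ≈ e_3/e_2 = 2.892e-4/1.102e-3 = 0.2624.
After j more steps, e_{3+j} ≈ 2.892e-4·ρ^j; need ρ^j ≤ 1e-12/2.892e-4 = 3.45781e-09.
j ≥ ln(3.45781e-09)/ln(0.2624) = -19.4826/-1.33789 = 14.562.
So 15 more iterations are needed.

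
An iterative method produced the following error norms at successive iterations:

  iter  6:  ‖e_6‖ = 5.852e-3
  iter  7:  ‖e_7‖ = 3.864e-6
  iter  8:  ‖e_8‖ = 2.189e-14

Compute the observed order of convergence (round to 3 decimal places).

2.593

p ≈ ln(‖e_8‖/‖e_7‖) / ln(‖e_7‖/‖e_6‖)
  = ln(2.189e-14/3.864e-6) / ln(3.864e-6/5.852e-3)
  = ln(5.66511e-09) / ln(0.000660287)
  = -18.988940 / -7.322836 ≈ 2.593113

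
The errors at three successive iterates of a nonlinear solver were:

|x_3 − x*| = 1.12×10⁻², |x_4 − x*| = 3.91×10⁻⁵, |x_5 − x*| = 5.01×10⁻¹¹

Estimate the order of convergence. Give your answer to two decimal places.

p ≈ ln(|x_5 − x*|/|x_4 − x*|) / ln(|x_4 − x*|/|x_3 − x*|)
  = ln(5.01×10⁻¹¹/3.91×10⁻⁵) / ln(3.91×10⁻⁵/1.12×10⁻²)
  = ln(1.28133e-06) / ln(0.00349107)
  = -13.56761 / -5.65755 ≈ 2.39814

2.40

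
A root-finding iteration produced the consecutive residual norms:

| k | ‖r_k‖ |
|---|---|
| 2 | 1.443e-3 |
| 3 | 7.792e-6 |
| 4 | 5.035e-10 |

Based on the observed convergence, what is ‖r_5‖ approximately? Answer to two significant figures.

First estimate the order: p ≈ ln(‖r_4‖/‖r_3‖) / ln(‖r_3‖/‖r_2‖) = ln(5.035e-10/7.792e-6)/ln(7.792e-6/1.443e-3) = ln(6.46176e-05)/ln(0.00539986) ≈ 1.8476.
Then ‖r_5‖ ≈ ‖r_4‖·(‖r_4‖/‖r_3‖)^p = 5.035e-10·(6.46176e-05)^1.8476 = 5.035e-10·1.81637e-08 ≈ 9.145e-18.

9.1e-18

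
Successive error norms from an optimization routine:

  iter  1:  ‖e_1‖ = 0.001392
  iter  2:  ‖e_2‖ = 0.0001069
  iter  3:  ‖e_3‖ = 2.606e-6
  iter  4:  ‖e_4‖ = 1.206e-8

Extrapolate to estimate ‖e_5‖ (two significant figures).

First estimate the order: p ≈ ln(‖e_4‖/‖e_3‖) / ln(‖e_3‖/‖e_2‖) = ln(1.206e-8/2.606e-6)/ln(2.606e-6/0.0001069) = ln(0.00462778)/ln(0.0243779) ≈ 1.4474.
Then ‖e_5‖ ≈ ‖e_4‖·(‖e_4‖/‖e_3‖)^p = 1.206e-8·(0.00462778)^1.4474 = 1.206e-8·0.000417696 ≈ 5.037e-12.

5.0e-12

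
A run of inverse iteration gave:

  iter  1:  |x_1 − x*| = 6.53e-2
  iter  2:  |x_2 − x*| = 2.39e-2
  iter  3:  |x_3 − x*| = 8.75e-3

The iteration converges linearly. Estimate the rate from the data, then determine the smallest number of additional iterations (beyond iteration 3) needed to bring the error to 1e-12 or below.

Rate ρ ≈ |x_3 − x*|/|x_2 − x*| = 8.75e-3/2.39e-2 = 0.3661.
After j more steps, |x_{3+j} − x*| ≈ 8.75e-3·ρ^j; need ρ^j ≤ 1e-12/8.75e-3 = 1.14286e-10.
j ≥ ln(1.14286e-10)/ln(0.3661) = -22.8923/-1.00485 = 22.782.
So 23 more iterations are needed.

23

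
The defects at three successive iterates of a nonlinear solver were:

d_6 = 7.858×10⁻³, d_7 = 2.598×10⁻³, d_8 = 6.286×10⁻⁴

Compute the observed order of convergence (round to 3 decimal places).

1.282

p ≈ ln(d_8/d_7) / ln(d_7/d_6)
  = ln(6.286×10⁻⁴/2.598×10⁻³) / ln(2.598×10⁻³/7.858×10⁻³)
  = ln(0.241955) / ln(0.330618)
  = -1.419004 / -1.106792 ≈ 1.282087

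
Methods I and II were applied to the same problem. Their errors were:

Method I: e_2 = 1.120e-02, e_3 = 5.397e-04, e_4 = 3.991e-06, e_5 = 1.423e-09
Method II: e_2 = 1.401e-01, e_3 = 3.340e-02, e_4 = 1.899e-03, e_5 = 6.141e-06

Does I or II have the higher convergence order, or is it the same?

II

Method I: p ≈ ln(1.423e-09/3.991e-06)/ln(3.991e-06/5.397e-04) ≈ 1.62.
Method II: p ≈ ln(6.141e-06/1.899e-03)/ln(1.899e-03/3.340e-02) ≈ 2.00.
Method II has the higher order (≈2.0 vs ≈1.6).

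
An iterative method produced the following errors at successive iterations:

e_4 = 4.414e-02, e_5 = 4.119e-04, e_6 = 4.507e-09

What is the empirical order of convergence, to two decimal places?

p ≈ ln(e_6/e_5) / ln(e_5/e_4)
  = ln(4.507e-09/4.119e-04) / ln(4.119e-04/4.414e-02)
  = ln(1.0942e-05) / ln(0.00933167)
  = -11.42290 / -4.67434 ≈ 2.44375

2.44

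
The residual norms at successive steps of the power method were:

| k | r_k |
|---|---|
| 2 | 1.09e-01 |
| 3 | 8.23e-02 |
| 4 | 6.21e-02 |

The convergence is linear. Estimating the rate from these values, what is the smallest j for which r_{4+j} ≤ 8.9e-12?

Rate ρ ≈ r_4/r_3 = 6.21e-02/8.23e-02 = 0.7546.
After j more steps, r_{4+j} ≈ 6.21e-02·ρ^j; need ρ^j ≤ 8.9e-12/6.21e-02 = 1.43317e-10.
j ≥ ln(1.43317e-10)/ln(0.7546) = -22.6660/-0.28157 = 80.499.
So 81 more iterations are needed.

81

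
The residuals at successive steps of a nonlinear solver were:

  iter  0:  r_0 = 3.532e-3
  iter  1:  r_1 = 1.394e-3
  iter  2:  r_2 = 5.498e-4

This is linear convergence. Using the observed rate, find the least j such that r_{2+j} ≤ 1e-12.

22

Rate ρ ≈ r_2/r_1 = 5.498e-4/1.394e-3 = 0.3944.
After j more steps, r_{2+j} ≈ 5.498e-4·ρ^j; need ρ^j ≤ 1e-12/5.498e-4 = 1.81884e-09.
j ≥ ln(1.81884e-09)/ln(0.3944) = -20.1251/-0.93039 = 21.631.
So 22 more iterations are needed.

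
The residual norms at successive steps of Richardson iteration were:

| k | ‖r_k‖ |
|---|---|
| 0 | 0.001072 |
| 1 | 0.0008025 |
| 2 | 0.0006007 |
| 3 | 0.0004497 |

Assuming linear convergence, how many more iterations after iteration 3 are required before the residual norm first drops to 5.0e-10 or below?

48

Rate ρ ≈ ‖r_3‖/‖r_2‖ = 0.0004497/0.0006007 = 0.7486.
After j more steps, ‖r_{3+j}‖ ≈ 0.0004497·ρ^j; need ρ^j ≤ 5.0e-10/0.0004497 = 1.11185e-06.
j ≥ ln(1.11185e-06)/ln(0.7486) = -13.7095/-0.28955 = 47.348.
So 48 more iterations are needed.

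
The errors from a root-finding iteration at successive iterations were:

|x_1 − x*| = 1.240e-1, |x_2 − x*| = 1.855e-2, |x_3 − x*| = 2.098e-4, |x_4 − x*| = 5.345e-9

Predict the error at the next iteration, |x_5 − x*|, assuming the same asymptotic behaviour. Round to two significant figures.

First estimate the order: p ≈ ln(|x_4 − x*|/|x_3 − x*|) / ln(|x_3 − x*|/|x_2 − x*|) = ln(5.345e-9/2.098e-4)/ln(2.098e-4/1.855e-2) = ln(2.54766e-05)/ln(0.01131) ≈ 2.3600.
Then |x_5 − x*| ≈ |x_4 − x*|·(|x_4 − x*|/|x_3 − x*|)^p = 5.345e-9·(2.54766e-05)^2.3600 = 5.345e-9·1.44044e-11 ≈ 7.699e-20.

7.7e-20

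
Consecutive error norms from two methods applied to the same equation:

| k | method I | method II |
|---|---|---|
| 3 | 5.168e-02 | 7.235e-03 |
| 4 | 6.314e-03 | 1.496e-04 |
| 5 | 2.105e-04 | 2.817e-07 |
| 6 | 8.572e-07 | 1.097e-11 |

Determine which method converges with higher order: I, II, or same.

same

Method I: p ≈ ln(8.572e-07/2.105e-04)/ln(2.105e-04/6.314e-03) ≈ 1.62.
Method II: p ≈ ln(1.097e-11/2.817e-07)/ln(2.817e-07/1.496e-04) ≈ 1.62.
Both orders ≈ 1.6 — effectively the same.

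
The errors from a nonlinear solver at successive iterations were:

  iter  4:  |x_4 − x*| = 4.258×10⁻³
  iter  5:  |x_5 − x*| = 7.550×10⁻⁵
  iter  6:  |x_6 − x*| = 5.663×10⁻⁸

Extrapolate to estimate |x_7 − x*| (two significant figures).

1.5e-13

First estimate the order: p ≈ ln(|x_6 − x*|/|x_5 − x*|) / ln(|x_5 − x*|/|x_4 − x*|) = ln(5.663×10⁻⁸/7.550×10⁻⁵)/ln(7.550×10⁻⁵/4.258×10⁻³) = ln(0.000750066)/ln(0.0177313) ≈ 1.7844.
Then |x_7 − x*| ≈ |x_6 − x*|·(|x_6 − x*|/|x_5 − x*|)^p = 5.663×10⁻⁸·(0.000750066)^1.7844 = 5.663×10⁻⁸·2.65416e-06 ≈ 1.503e-13.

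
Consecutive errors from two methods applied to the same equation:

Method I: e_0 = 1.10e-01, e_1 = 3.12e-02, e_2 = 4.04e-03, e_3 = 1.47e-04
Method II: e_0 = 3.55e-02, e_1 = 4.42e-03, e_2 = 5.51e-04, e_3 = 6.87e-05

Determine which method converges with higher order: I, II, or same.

I

Method I: p ≈ ln(1.47e-04/4.04e-03)/ln(4.04e-03/3.12e-02) ≈ 1.62.
Method II: p ≈ ln(6.87e-05/5.51e-04)/ln(5.51e-04/4.42e-03) ≈ 1.00.
Method I has the higher order (≈1.6 vs ≈1.0).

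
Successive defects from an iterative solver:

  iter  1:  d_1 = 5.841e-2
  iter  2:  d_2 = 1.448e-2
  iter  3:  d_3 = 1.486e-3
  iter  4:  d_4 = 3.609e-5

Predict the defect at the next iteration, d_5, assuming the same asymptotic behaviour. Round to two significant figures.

8.3e-8

First estimate the order: p ≈ ln(d_4/d_3) / ln(d_3/d_2) = ln(3.609e-5/1.486e-3)/ln(1.486e-3/1.448e-2) = ln(0.0242867)/ln(0.102624) ≈ 1.6330.
Then d_5 ≈ d_4·(d_4/d_3)^p = 3.609e-5·(0.0242867)^1.6330 = 3.609e-5·0.00230838 ≈ 8.331e-08.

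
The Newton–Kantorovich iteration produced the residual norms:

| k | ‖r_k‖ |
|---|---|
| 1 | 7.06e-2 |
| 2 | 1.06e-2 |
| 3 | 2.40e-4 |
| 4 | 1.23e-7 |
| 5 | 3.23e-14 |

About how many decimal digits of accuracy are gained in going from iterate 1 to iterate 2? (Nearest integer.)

1

Digits gained ≈ log₁₀(‖r_1‖/‖r_2‖) = log₁₀(7.06e-2/1.06e-2) = log₁₀(6.66038) ≈ 0.823.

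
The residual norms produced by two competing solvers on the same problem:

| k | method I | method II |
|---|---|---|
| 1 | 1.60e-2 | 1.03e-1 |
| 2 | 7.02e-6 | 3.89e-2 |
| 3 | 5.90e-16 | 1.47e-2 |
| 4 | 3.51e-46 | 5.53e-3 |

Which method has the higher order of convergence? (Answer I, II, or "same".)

I

Method I: p ≈ ln(3.51e-46/5.90e-16)/ln(5.90e-16/7.02e-6) ≈ 3.00.
Method II: p ≈ ln(5.53e-3/1.47e-2)/ln(1.47e-2/3.89e-2) ≈ 1.00.
Method I has the higher order (≈3.0 vs ≈1.0).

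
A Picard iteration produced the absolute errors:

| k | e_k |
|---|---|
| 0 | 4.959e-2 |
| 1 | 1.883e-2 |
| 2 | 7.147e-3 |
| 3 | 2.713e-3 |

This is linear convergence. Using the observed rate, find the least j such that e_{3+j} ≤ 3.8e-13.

Rate ρ ≈ e_3/e_2 = 2.713e-3/7.147e-3 = 0.3796.
After j more steps, e_{3+j} ≈ 2.713e-3·ρ^j; need ρ^j ≤ 3.8e-13/2.713e-3 = 1.40066e-10.
j ≥ ln(1.40066e-10)/ln(0.3796) = -22.6889/-0.96864 = 23.423.
So 24 more iterations are needed.

24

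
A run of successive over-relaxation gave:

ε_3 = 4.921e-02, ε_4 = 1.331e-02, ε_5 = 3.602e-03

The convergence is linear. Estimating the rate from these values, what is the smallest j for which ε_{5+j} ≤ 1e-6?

Rate ρ ≈ ε_5/ε_4 = 3.602e-03/1.331e-02 = 0.2706.
After j more steps, ε_{5+j} ≈ 3.602e-03·ρ^j; need ρ^j ≤ 1e-6/3.602e-03 = 0.000277624.
j ≥ ln(0.000277624)/ln(0.2706) = -8.1892/-1.30711 = 6.265.
So 7 more iterations are needed.

7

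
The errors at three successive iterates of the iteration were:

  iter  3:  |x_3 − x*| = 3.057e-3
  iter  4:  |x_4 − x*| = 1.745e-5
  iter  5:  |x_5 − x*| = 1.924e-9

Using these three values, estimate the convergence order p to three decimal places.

p ≈ ln(|x_5 − x*|/|x_4 − x*|) / ln(|x_4 − x*|/|x_3 − x*|)
  = ln(1.924e-9/1.745e-5) / ln(1.745e-5/3.057e-3)
  = ln(0.000110258) / ln(0.00570821)
  = -9.112687 / -5.165850 ≈ 1.764025

1.764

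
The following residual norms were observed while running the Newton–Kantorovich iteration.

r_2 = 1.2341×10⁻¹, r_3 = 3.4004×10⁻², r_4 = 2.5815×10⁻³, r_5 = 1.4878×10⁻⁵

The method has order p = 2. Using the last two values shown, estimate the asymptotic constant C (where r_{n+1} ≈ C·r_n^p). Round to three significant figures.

2.23

C ≈ r_5 / r_4^2
  = 1.4878×10⁻⁵ / (2.5815×10⁻³)^2
  = 1.4878×10⁻⁵ / 6.66414e-06 ≈ 2.2325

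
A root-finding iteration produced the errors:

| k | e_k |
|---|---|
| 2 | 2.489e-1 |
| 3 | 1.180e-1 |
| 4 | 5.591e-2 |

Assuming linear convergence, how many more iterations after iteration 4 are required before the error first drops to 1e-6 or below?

15

Rate ρ ≈ e_4/e_3 = 5.591e-2/1.180e-1 = 0.4738.
After j more steps, e_{4+j} ≈ 5.591e-2·ρ^j; need ρ^j ≤ 1e-6/5.591e-2 = 1.78859e-05.
j ≥ ln(1.78859e-05)/ln(0.4738) = -10.9315/-0.74697 = 14.634.
So 15 more iterations are needed.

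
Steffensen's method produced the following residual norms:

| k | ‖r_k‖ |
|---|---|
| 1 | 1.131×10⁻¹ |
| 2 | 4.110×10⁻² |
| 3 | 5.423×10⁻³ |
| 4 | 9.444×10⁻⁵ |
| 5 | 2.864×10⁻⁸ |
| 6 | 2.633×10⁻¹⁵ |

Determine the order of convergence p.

Consecutive ratios: ‖r_6‖/‖r_5‖ = 2.633×10⁻¹⁵/2.864×10⁻⁸ = 9.19344e-08, ‖r_5‖/‖r_4‖ = 2.864×10⁻⁸/9.444×10⁻⁵ = 0.000303261.
p ≈ ln(9.19344e-08)/ln(0.000303261) = -16.2022/-8.1009 ≈ 2.00.
So the convergence is quadratic (order 2).

2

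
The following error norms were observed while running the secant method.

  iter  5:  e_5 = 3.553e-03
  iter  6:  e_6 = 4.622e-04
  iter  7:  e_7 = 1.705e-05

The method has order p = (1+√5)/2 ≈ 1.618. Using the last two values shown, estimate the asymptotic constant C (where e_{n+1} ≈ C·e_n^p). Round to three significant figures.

C ≈ e_7 / e_6^1.618
  = 1.705e-05 / (4.622e-04)^1.618
  = 1.705e-05 / 4.01509e-06 ≈ 4.2465

4.25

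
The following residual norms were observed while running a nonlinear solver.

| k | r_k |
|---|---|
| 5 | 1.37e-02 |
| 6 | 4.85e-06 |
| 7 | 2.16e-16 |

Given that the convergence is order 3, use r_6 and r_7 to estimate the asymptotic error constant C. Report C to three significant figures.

C ≈ r_7 / r_6^3
  = 2.16e-16 / (4.85e-06)^3
  = 2.16e-16 / 1.14084e-16 ≈ 1.8933

1.89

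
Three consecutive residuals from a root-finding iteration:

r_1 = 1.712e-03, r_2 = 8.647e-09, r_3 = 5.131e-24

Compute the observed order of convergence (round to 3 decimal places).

p ≈ ln(r_3/r_2) / ln(r_2/r_1)
  = ln(5.131e-24/8.647e-09) / ln(8.647e-09/1.712e-03)
  = ln(5.93385e-16) / ln(5.05082e-06)
  = -35.060688 / -12.195960 ≈ 2.874779

2.875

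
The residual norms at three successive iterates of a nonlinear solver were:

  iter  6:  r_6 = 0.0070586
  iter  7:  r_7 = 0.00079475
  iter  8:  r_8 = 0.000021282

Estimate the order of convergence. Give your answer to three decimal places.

1.658

p ≈ ln(r_8/r_7) / ln(r_7/r_6)
  = ln(0.000021282/0.00079475) / ln(0.00079475/0.0070586)
  = ln(0.0267782) / ln(0.112593)
  = -3.620167 / -2.183976 ≈ 1.657604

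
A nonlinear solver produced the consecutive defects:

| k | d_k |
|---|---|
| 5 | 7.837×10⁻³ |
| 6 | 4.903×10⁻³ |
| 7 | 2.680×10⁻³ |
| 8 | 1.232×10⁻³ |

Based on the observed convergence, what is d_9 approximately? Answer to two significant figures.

4.5e-4

First estimate the order: p ≈ ln(d_8/d_7) / ln(d_7/d_6) = ln(1.232×10⁻³/2.680×10⁻³)/ln(2.680×10⁻³/4.903×10⁻³) = ln(0.459701)/ln(0.546604) ≈ 1.2867.
Then d_9 ≈ d_8·(d_8/d_7)^p = 1.232×10⁻³·(0.459701)^1.2867 = 1.232×10⁻³·0.367881 ≈ 0.0004532.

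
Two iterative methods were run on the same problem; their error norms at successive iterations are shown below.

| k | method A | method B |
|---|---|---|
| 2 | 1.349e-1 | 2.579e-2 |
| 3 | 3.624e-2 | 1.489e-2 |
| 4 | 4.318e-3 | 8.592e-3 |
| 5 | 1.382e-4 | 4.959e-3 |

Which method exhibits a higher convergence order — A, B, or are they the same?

Method A: p ≈ ln(1.382e-4/4.318e-3)/ln(4.318e-3/3.624e-2) ≈ 1.62.
Method B: p ≈ ln(4.959e-3/8.592e-3)/ln(8.592e-3/1.489e-2) ≈ 1.00.
Method A has the higher order (≈1.6 vs ≈1.0).

A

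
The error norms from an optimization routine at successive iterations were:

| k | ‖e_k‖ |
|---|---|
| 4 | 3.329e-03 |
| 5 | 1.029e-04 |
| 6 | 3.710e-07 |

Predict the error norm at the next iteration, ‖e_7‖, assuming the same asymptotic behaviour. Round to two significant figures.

First estimate the order: p ≈ ln(‖e_6‖/‖e_5‖) / ln(‖e_5‖/‖e_4‖) = ln(3.710e-07/1.029e-04)/ln(1.029e-04/3.329e-03) = ln(0.00360544)/ln(0.0309102) ≈ 1.6180.
Then ‖e_7‖ ≈ ‖e_6‖·(‖e_6‖/‖e_5‖)^p = 3.710e-07·(0.00360544)^1.6180 = 3.710e-07·0.00011147 ≈ 4.136e-11.

4.1e-11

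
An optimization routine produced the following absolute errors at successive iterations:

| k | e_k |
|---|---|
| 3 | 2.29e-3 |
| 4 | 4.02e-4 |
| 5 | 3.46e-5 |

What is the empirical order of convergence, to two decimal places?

p ≈ ln(e_5/e_4) / ln(e_4/e_3)
  = ln(3.46e-5/4.02e-4) / ln(4.02e-4/2.29e-3)
  = ln(0.0860697) / ln(0.175546)
  = -2.45260 / -1.73985 ≈ 1.40966

1.41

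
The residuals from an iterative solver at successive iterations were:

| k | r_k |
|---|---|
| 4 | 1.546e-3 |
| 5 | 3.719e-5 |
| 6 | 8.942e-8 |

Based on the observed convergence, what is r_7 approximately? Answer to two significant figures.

5.2e-12

First estimate the order: p ≈ ln(r_6/r_5) / ln(r_5/r_4) = ln(8.942e-8/3.719e-5)/ln(3.719e-5/1.546e-3) = ln(0.00240441)/ln(0.0240556) ≈ 1.6179.
Then r_7 ≈ r_6·(r_6/r_5)^p = 8.942e-8·(0.00240441)^1.6179 = 8.942e-8·5.79074e-05 ≈ 5.178e-12.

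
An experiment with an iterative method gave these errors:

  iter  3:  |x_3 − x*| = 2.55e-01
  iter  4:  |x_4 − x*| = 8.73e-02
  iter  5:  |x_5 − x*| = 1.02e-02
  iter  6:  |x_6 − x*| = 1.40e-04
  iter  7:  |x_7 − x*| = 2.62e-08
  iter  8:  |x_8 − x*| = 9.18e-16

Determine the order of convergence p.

Consecutive ratios: |x_8 − x*|/|x_7 − x*| = 9.18e-16/2.62e-08 = 3.50382e-08, |x_7 − x*|/|x_6 − x*| = 2.62e-08/1.40e-04 = 0.000187143.
p ≈ ln(3.50382e-08)/ln(0.000187143) = -17.1668/-8.5836 ≈ 2.00.
So the convergence is quadratic (order 2).

2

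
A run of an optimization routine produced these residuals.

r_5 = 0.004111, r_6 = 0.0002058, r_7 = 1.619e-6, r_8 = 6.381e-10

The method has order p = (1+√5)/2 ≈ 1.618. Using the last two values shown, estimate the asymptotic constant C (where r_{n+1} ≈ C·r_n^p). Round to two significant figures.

C ≈ r_8 / r_7^1.618
  = 6.381e-10 / (1.619e-6)^1.618
  = 6.381e-10 / 4.27131e-10 ≈ 1.4939

1.5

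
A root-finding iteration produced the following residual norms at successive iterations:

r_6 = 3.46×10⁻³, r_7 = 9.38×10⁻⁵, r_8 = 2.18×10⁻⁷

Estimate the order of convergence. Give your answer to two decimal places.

p ≈ ln(r_8/r_7) / ln(r_7/r_6)
  = ln(2.18×10⁻⁷/9.38×10⁻⁵) / ln(9.38×10⁻⁵/3.46×10⁻³)
  = ln(0.00232409) / ln(0.0271098)
  = -6.06443 / -3.60786 ≈ 1.68089

1.68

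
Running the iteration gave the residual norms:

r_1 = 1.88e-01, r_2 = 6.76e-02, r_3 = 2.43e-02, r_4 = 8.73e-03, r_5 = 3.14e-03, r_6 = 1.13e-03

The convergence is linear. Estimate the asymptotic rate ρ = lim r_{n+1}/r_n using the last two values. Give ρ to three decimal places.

ρ ≈ r_6/r_5 = 1.13e-03/3.14e-03 = 0.35987

0.360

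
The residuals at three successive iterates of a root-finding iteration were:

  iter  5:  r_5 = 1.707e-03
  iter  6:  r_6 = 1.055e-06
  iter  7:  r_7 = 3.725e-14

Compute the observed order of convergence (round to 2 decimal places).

p ≈ ln(r_7/r_6) / ln(r_6/r_5)
  = ln(3.725e-14/1.055e-06) / ln(1.055e-06/1.707e-03)
  = ln(3.53081e-08) / ln(0.000618043)
  = -17.15915 / -7.38895 ≈ 2.32227

2.32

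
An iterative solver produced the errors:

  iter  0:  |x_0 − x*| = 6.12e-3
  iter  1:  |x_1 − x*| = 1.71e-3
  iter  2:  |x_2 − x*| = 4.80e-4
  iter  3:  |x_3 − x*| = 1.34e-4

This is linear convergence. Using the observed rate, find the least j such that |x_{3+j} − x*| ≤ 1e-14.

19

Rate ρ ≈ |x_3 − x*|/|x_2 − x*| = 1.34e-4/4.80e-4 = 0.2792.
After j more steps, |x_{3+j} − x*| ≈ 1.34e-4·ρ^j; need ρ^j ≤ 1e-14/1.34e-4 = 7.46269e-11.
j ≥ ln(7.46269e-11)/ln(0.2792) = -23.3185/-1.27583 = 18.277.
So 19 more iterations are needed.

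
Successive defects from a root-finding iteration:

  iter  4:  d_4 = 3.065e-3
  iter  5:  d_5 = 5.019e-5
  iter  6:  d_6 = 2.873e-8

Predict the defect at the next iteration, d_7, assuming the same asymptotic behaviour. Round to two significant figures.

First estimate the order: p ≈ ln(d_6/d_5) / ln(d_5/d_4) = ln(2.873e-8/5.019e-5)/ln(5.019e-5/3.065e-3) = ln(0.000572425)/ln(0.0163752) ≈ 1.8156.
Then d_7 ≈ d_6·(d_6/d_5)^p = 2.873e-8·(0.000572425)^1.8156 = 2.873e-8·1.29812e-06 ≈ 3.729e-14.

3.7e-14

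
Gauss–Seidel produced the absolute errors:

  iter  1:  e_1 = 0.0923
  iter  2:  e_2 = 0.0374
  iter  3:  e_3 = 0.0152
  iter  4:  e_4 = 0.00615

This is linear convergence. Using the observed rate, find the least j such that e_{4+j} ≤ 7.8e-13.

Rate ρ ≈ e_4/e_3 = 0.00615/0.0152 = 0.4046.
After j more steps, e_{4+j} ≈ 0.00615·ρ^j; need ρ^j ≤ 7.8e-13/0.00615 = 1.26829e-10.
j ≥ ln(1.26829e-10)/ln(0.4046) = -22.7882/-0.90486 = 25.184.
So 26 more iterations are needed.

26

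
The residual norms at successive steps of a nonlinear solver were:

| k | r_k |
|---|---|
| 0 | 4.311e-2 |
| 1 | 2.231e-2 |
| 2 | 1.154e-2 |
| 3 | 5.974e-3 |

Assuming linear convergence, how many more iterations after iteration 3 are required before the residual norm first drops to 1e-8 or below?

Rate ρ ≈ r_3/r_2 = 5.974e-3/1.154e-2 = 0.5177.
After j more steps, r_{3+j} ≈ 5.974e-3·ρ^j; need ρ^j ≤ 1e-8/5.974e-3 = 1.67392e-06.
j ≥ ln(1.67392e-06)/ln(0.5177) = -13.3003/-0.65836 = 20.202.
So 21 more iterations are needed.

21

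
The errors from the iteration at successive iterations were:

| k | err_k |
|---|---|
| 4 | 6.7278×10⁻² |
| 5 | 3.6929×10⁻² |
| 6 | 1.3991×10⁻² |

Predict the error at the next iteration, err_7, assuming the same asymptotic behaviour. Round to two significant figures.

2.9e-3

First estimate the order: p ≈ ln(err_6/err_5) / ln(err_5/err_4) = ln(1.3991×10⁻²/3.6929×10⁻²)/ln(3.6929×10⁻²/6.7278×10⁻²) = ln(0.378862)/ln(0.548902) ≈ 1.6181.
Then err_7 ≈ err_6·(err_6/err_5)^p = 1.3991×10⁻²·(0.378862)^1.6181 = 1.3991×10⁻²·0.207941 ≈ 0.002909.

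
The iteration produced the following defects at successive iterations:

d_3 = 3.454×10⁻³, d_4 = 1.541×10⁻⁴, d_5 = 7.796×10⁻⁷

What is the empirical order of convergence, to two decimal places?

1.70

p ≈ ln(d_5/d_4) / ln(d_4/d_3)
  = ln(7.796×10⁻⁷/1.541×10⁻⁴) / ln(1.541×10⁻⁴/3.454×10⁻³)
  = ln(0.00505905) / ln(0.0446149)
  = -5.28658 / -3.10969 ≈ 1.70003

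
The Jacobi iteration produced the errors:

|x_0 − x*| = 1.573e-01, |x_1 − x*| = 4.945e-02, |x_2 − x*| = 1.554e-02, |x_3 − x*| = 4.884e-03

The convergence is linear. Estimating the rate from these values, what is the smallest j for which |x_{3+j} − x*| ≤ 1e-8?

Rate ρ ≈ |x_3 − x*|/|x_2 − x*| = 4.884e-03/1.554e-02 = 0.3143.
After j more steps, |x_{3+j} − x*| ≈ 4.884e-03·ρ^j; need ρ^j ≤ 1e-8/4.884e-03 = 2.0475e-06.
j ≥ ln(2.0475e-06)/ln(0.3143) = -13.0989/-1.15741 = 11.317.
So 12 more iterations are needed.

12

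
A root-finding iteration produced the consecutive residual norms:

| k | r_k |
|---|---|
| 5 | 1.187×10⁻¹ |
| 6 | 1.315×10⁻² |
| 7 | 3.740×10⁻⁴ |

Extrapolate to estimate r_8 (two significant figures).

1.2e-6

First estimate the order: p ≈ ln(r_7/r_6) / ln(r_6/r_5) = ln(3.740×10⁻⁴/1.315×10⁻²)/ln(1.315×10⁻²/1.187×10⁻¹) = ln(0.0284411)/ln(0.110783) ≈ 1.6180.
Then r_8 ≈ r_7·(r_7/r_6)^p = 3.740×10⁻⁴·(0.0284411)^1.6180 = 3.740×10⁻⁴·0.00315127 ≈ 1.179e-06.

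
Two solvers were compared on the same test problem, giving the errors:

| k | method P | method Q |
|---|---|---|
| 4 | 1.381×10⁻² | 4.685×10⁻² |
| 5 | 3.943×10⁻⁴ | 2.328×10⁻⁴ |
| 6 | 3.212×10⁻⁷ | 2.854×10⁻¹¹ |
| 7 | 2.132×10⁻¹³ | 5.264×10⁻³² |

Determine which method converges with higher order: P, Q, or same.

Method P: p ≈ ln(2.132×10⁻¹³/3.212×10⁻⁷)/ln(3.212×10⁻⁷/3.943×10⁻⁴) ≈ 2.00.
Method Q: p ≈ ln(5.264×10⁻³²/2.854×10⁻¹¹)/ln(2.854×10⁻¹¹/2.328×10⁻⁴) ≈ 3.00.
Method Q has the higher order (≈3.0 vs ≈2.0).

Q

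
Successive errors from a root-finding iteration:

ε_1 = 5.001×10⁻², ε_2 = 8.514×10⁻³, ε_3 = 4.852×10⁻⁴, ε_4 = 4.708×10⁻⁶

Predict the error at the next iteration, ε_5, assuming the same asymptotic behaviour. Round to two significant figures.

2.6e-9

First estimate the order: p ≈ ln(ε_4/ε_3) / ln(ε_3/ε_2) = ln(4.708×10⁻⁶/4.852×10⁻⁴)/ln(4.852×10⁻⁴/8.514×10⁻³) = ln(0.00970322)/ln(0.0569885) ≈ 1.6180.
Then ε_5 ≈ ε_4·(ε_4/ε_3)^p = 4.708×10⁻⁶·(0.00970322)^1.6180 = 4.708×10⁻⁶·0.000553133 ≈ 2.604e-09.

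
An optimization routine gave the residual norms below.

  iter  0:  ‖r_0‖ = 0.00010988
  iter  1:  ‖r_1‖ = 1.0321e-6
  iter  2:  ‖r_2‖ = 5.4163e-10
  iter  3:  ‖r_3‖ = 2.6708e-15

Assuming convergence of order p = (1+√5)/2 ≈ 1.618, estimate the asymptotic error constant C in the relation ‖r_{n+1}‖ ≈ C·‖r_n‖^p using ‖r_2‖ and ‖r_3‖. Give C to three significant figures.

2.63

C ≈ ‖r_3‖ / ‖r_2‖^1.618
  = 2.6708e-15 / (5.4163e-10)^1.618
  = 2.6708e-15 / 1.01656e-15 ≈ 2.6273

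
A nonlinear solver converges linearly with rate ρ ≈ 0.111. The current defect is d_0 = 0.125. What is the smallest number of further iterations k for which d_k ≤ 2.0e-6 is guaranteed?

After k steps, d_k ≈ 0.125·0.111^k.
Need 0.111^k ≤ 2.0e-6/0.125 = 1.6e-05.
k ≥ ln(1.6e-05)/ln(0.111) = -11.0429/-2.19823 = 5.024.
Smallest integer k = 6.

6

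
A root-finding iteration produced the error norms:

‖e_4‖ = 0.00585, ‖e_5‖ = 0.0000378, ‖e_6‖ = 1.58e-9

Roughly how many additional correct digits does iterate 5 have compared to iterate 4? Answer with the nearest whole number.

2

Digits gained ≈ log₁₀(‖e_4‖/‖e_5‖) = log₁₀(0.00585/0.0000378) = log₁₀(154.762) ≈ 2.190.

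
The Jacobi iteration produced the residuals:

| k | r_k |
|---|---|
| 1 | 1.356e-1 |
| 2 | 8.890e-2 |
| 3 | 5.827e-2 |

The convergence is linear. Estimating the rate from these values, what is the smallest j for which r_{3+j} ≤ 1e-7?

Rate ρ ≈ r_3/r_2 = 5.827e-2/8.890e-2 = 0.6555.
After j more steps, r_{3+j} ≈ 5.827e-2·ρ^j; need ρ^j ≤ 1e-7/5.827e-2 = 1.71615e-06.
j ≥ ln(1.71615e-06)/ln(0.6555) = -13.2754/-0.42236 = 31.431.
So 32 more iterations are needed.

32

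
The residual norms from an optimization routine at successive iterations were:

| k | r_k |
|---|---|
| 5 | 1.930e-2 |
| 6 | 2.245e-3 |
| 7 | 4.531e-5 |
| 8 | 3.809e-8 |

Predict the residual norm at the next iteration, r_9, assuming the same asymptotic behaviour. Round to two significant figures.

1.0e-13

First estimate the order: p ≈ ln(r_8/r_7) / ln(r_7/r_6) = ln(3.809e-8/4.531e-5)/ln(4.531e-5/2.245e-3) = ln(0.000840653)/ln(0.0201826) ≈ 1.8144.
Then r_9 ≈ r_8·(r_8/r_7)^p = 3.809e-8·(0.000840653)^1.8144 = 3.809e-8·2.63042e-06 ≈ 1.002e-13.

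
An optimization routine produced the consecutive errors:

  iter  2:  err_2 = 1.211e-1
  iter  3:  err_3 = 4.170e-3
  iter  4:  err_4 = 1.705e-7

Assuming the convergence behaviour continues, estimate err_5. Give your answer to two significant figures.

1.2e-20

First estimate the order: p ≈ ln(err_4/err_3) / ln(err_3/err_2) = ln(1.705e-7/4.170e-3)/ln(4.170e-3/1.211e-1) = ln(4.08873e-05)/ln(0.0344344) ≈ 2.9996.
Then err_5 ≈ err_4·(err_4/err_3)^p = 1.705e-7·(4.08873e-05)^2.9996 = 1.705e-7·6.86311e-14 ≈ 1.17e-20.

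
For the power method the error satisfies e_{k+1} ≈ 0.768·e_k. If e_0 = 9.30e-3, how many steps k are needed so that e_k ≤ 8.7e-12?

After k steps, e_k ≈ 9.30e-3·0.768^k.
Need 0.768^k ≤ 8.7e-12/9.30e-3 = 9.35484e-10.
k ≥ ln(9.35484e-10)/ln(0.768) = -20.7900/-0.26397 = 78.759.
Smallest integer k = 79.

79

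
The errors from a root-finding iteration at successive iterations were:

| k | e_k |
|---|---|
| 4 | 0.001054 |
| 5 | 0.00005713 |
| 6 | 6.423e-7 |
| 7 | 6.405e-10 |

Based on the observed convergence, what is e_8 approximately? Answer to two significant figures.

First estimate the order: p ≈ ln(e_7/e_6) / ln(e_6/e_5) = ln(6.405e-10/6.423e-7)/ln(6.423e-7/0.00005713) = ln(0.000997198)/ln(0.0112428) ≈ 1.5398.
Then e_8 ≈ e_7·(e_7/e_6)^p = 6.405e-10·(0.000997198)^1.5398 = 6.405e-10·2.39179e-05 ≈ 1.532e-14.

1.5e-14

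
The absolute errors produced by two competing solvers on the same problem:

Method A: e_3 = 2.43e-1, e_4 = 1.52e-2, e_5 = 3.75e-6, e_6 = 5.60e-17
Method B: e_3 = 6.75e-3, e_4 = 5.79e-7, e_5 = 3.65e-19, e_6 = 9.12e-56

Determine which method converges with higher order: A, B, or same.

same

Method A: p ≈ ln(5.60e-17/3.75e-6)/ln(3.75e-6/1.52e-2) ≈ 3.00.
Method B: p ≈ ln(9.12e-56/3.65e-19)/ln(3.65e-19/5.79e-7) ≈ 3.00.
Both orders ≈ 3.0 — effectively the same.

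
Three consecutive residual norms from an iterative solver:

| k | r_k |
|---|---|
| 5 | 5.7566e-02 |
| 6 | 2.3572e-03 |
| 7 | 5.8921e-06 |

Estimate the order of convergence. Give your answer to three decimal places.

1.875

p ≈ ln(r_7/r_6) / ln(r_6/r_5)
  = ln(5.8921e-06/2.3572e-03) / ln(2.3572e-03/5.7566e-02)
  = ln(0.00249962) / ln(0.0409478)
  = -5.991617 / -3.195457 ≈ 1.875042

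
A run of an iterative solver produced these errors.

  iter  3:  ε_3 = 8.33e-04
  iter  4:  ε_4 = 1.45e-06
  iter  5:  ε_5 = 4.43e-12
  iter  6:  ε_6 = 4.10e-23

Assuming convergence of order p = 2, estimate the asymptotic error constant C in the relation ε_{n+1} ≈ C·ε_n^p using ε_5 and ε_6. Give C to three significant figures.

C ≈ ε_6 / ε_5^2
  = 4.10e-23 / (4.43e-12)^2
  = 4.10e-23 / 1.96249e-23 ≈ 2.0892

2.09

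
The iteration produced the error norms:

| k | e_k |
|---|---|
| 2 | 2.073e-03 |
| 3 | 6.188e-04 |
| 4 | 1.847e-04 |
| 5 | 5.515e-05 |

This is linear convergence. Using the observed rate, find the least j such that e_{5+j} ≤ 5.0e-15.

20

Rate ρ ≈ e_5/e_4 = 5.515e-05/1.847e-04 = 0.2986.
After j more steps, e_{5+j} ≈ 5.515e-05·ρ^j; need ρ^j ≤ 5.0e-15/5.515e-05 = 9.06618e-11.
j ≥ ln(9.06618e-11)/ln(0.2986) = -23.1239/-1.20865 = 19.132.
So 20 more iterations are needed.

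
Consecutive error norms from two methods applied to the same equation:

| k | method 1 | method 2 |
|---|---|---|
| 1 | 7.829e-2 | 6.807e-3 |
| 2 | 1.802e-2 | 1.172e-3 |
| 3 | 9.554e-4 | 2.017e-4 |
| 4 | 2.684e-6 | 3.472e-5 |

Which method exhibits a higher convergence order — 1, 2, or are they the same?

Method 1: p ≈ ln(2.684e-6/9.554e-4)/ln(9.554e-4/1.802e-2) ≈ 2.00.
Method 2: p ≈ ln(3.472e-5/2.017e-4)/ln(2.017e-4/1.172e-3) ≈ 1.00.
Method 1 has the higher order (≈2.0 vs ≈1.0).

1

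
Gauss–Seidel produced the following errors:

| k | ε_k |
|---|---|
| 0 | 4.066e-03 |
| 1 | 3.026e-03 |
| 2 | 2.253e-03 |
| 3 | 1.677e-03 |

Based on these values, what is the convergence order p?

Consecutive ratios: ε_3/ε_2 = 1.677e-03/2.253e-03 = 0.744341, ε_2/ε_1 = 2.253e-03/3.026e-03 = 0.744547.
p ≈ ln(0.744341)/ln(0.744547) = -0.2953/-0.2950 ≈ 1.00.
So the convergence is linear (order 1).

1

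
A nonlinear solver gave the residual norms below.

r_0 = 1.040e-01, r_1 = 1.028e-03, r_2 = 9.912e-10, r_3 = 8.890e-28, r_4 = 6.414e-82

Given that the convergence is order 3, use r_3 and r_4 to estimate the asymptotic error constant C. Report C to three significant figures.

0.913

C ≈ r_4 / r_3^3
  = 6.414e-82 / (8.890e-28)^3
  = 6.414e-82 / 7.02595e-82 ≈ 0.9129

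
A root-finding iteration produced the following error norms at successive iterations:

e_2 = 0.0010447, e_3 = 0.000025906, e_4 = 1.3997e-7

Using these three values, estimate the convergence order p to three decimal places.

1.412

p ≈ ln(e_4/e_3) / ln(e_3/e_2)
  = ln(1.3997e-7/0.000025906) / ln(0.000025906/0.0010447)
  = ln(0.005403) / ln(0.0247975)
  = -5.220801 / -3.697012 ≈ 1.412168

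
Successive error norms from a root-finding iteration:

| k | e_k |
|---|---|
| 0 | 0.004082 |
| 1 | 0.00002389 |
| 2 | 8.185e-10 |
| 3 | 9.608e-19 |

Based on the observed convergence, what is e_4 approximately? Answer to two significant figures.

First estimate the order: p ≈ ln(e_3/e_2) / ln(e_2/e_1) = ln(9.608e-19/8.185e-10)/ln(8.185e-10/0.00002389) = ln(1.17385e-09)/ln(3.42612e-05) ≈ 2.0000.
Then e_4 ≈ e_3·(e_3/e_2)^p = 9.608e-19·(1.17385e-09)^2.0000 = 9.608e-19·1.37792e-18 ≈ 1.324e-36.

1.3e-36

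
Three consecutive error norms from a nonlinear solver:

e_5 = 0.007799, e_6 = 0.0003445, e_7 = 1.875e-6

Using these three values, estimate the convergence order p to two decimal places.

1.67

p ≈ ln(e_7/e_6) / ln(e_6/e_5)
  = ln(1.875e-6/0.0003445) / ln(0.0003445/0.007799)
  = ln(0.00544267) / ln(0.0441723)
  = -5.21349 / -3.11966 ≈ 1.67117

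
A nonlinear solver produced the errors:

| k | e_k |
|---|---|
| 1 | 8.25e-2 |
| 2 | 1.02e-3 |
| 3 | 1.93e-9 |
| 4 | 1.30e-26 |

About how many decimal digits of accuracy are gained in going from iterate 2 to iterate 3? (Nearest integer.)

Digits gained ≈ log₁₀(e_2/e_3) = log₁₀(1.02e-3/1.93e-9) = log₁₀(528497) ≈ 5.723.

6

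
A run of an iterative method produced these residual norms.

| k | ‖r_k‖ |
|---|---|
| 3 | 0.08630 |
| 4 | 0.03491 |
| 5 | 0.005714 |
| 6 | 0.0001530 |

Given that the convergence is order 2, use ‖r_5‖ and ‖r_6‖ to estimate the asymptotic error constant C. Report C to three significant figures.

C ≈ ‖r_6‖ / ‖r_5‖^2
  = 0.0001530 / (0.005714)^2
  = 0.0001530 / 3.26498e-05 ≈ 4.6861

4.69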